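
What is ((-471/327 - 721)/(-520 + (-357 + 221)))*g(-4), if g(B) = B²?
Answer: 78746/4469 ≈ 17.620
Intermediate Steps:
((-471/327 - 721)/(-520 + (-357 + 221)))*g(-4) = ((-471/327 - 721)/(-520 + (-357 + 221)))*(-4)² = ((-471*1/327 - 721)/(-520 - 136))*16 = ((-157/109 - 721)/(-656))*16 = -78746/109*(-1/656)*16 = (39373/35752)*16 = 78746/4469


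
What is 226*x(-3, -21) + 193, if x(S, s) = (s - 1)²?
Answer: 109577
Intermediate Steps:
x(S, s) = (-1 + s)²
226*x(-3, -21) + 193 = 226*(-1 - 21)² + 193 = 226*(-22)² + 193 = 226*484 + 193 = 109384 + 193 = 109577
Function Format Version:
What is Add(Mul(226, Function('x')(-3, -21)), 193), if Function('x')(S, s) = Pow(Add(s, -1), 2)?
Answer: 109577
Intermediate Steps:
Function('x')(S, s) = Pow(Add(-1, s), 2)
Add(Mul(226, Function('x')(-3, -21)), 193) = Add(Mul(226, Pow(Add(-1, -21), 2)), 193) = Add(Mul(226, Pow(-22, 2)), 193) = Add(Mul(226, 484), 193) = Add(109384, 193) = 109577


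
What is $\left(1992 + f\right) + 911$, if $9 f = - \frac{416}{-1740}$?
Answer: $\frac{11365349}{3915} \approx 2903.0$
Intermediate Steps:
$f = \frac{104}{3915}$ ($f = \frac{\left(-416\right) \frac{1}{-1740}}{9} = \frac{\left(-416\right) \left(- \frac{1}{1740}\right)}{9} = \frac{1}{9} \cdot \frac{104}{435} = \frac{104}{3915} \approx 0.026564$)
$\left(1992 + f\right) + 911 = \left(1992 + \frac{104}{3915}\right) + 911 = \frac{7798784}{3915} + 911 = \frac{11365349}{3915}$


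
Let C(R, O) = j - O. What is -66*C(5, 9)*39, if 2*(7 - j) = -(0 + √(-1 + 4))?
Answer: 5148 - 1287*√3 ≈ 2918.9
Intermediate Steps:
j = 7 + √3/2 (j = 7 - (-1)*(0 + √(-1 + 4))/2 = 7 - (-1)*(0 + √3)/2 = 7 - (-1)*√3/2 = 7 + √3/2 ≈ 7.8660)
C(R, O) = 7 + √3/2 - O (C(R, O) = (7 + √3/2) - O = 7 + √3/2 - O)
-66*C(5, 9)*39 = -66*(7 + √3/2 - 1*9)*39 = -66*(7 + √3/2 - 9)*39 = -66*(-2 + √3/2)*39 = (132 - 33*√3)*39 = 5148 - 1287*√3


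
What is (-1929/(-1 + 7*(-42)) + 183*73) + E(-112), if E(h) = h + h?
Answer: 3876754/295 ≈ 13142.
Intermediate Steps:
E(h) = 2*h
(-1929/(-1 + 7*(-42)) + 183*73) + E(-112) = (-1929/(-1 + 7*(-42)) + 183*73) + 2*(-112) = (-1929/(-1 - 294) + 13359) - 224 = (-1929/(-295) + 13359) - 224 = (-1929*(-1/295) + 13359) - 224 = (1929/295 + 13359) - 224 = 3942834/295 - 224 = 3876754/295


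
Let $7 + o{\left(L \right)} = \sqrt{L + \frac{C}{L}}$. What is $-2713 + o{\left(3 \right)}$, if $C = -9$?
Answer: $-2720$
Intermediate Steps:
$o{\left(L \right)} = -7 + \sqrt{L - \frac{9}{L}}$
$-2713 + o{\left(3 \right)} = -2713 - \left(7 - \sqrt{3 - \frac{9}{3}}\right) = -2713 - \left(7 - \sqrt{3 - 3}\right) = -2713 - \left(7 - \sqrt{0}\right) = -2713 + \left(-7 + 0\right) = -2713 - 7 = -2720$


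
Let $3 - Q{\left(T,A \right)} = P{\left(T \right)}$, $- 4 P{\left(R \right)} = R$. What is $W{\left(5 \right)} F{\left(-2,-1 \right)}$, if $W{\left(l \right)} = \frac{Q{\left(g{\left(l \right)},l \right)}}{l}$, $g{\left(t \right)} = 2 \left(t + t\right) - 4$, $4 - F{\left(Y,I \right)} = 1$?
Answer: $\frac{21}{5} \approx 4.2$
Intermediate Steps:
$F{\left(Y,I \right)} = 3$ ($F{\left(Y,I \right)} = 4 - 1 = 3$)
$P{\left(R \right)} = - \frac{R}{4}$
$g{\left(t \right)} = -4 + 4 t$ ($g{\left(t \right)} = 2 \cdot 2 t - 4 = 4 t - 4 = -4 + 4 t$)
$Q{\left(T,A \right)} = 3 + \frac{T}{4}$ ($Q{\left(T,A \right)} = 3 - - \frac{T}{4} = 3 + \frac{T}{4}$)
$W{\left(l \right)} = \frac{2 + l}{l}$ ($W{\left(l \right)} = \frac{3 + \frac{-4 + 4 l}{4}}{l} = \frac{3 + \left(-1 + l\right)}{l} = \frac{2 + l}{l}$)
$W{\left(5 \right)} F{\left(-2,-1 \right)} = \frac{2 + 5}{5} \cdot 3 = \frac{1}{5} \cdot 7 \cdot 3 = \frac{7}{5} \cdot 3 = \frac{21}{5}$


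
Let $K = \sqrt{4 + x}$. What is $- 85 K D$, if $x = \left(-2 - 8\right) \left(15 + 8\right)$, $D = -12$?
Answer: $1020 i \sqrt{226} \approx 15334.0 i$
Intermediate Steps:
$x = -230$ ($x = \left(-10\right) 23 = -230$)
$K = i \sqrt{226}$ ($K = \sqrt{4 - 230} = \sqrt{-226} = i \sqrt{226} \approx 15.033 i$)
$- 85 K D = - 85 i \sqrt{226} \left(-12\right) = 1020 i \sqrt{226}$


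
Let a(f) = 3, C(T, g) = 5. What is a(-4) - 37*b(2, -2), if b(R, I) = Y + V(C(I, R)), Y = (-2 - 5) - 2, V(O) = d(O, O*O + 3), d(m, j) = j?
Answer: -700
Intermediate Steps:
V(O) = 3 + O**2 (V(O) = O*O + 3 = O**2 + 3 = 3 + O**2)
Y = -9 (Y = -7 - 2 = -9)
b(R, I) = 19 (b(R, I) = -9 + (3 + 5**2) = -9 + (3 + 25) = -9 + 28 = 19)
a(-4) - 37*b(2, -2) = 3 - 37*19 = 3 - 703 = -700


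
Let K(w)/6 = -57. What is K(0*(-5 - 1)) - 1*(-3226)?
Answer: 2884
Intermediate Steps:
K(w) = -342 (K(w) = 6*(-57) = -342)
K(0*(-5 - 1)) - 1*(-3226) = -342 - 1*(-3226) = -342 + 3226 = 2884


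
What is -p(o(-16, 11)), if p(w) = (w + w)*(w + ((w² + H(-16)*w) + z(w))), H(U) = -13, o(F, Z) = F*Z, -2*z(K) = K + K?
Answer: 11708928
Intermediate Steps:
z(K) = -K (z(K) = -(K + K)/2 = -K)
p(w) = 2*w*(w² - 13*w) (p(w) = (w + w)*(w + ((w² - 13*w) - w)) = (2*w)*(w + (w² - 14*w)) = (2*w)*(w² - 13*w) = 2*w*(w² - 13*w))
-p(o(-16, 11)) = -2*(-16*11)²*(-13 - 16*11) = -2*(-176)²*(-13 - 176) = -2*30976*(-189) = -1*(-11708928) = 11708928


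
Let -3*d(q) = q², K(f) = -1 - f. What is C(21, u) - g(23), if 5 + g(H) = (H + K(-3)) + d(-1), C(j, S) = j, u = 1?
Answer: 4/3 ≈ 1.3333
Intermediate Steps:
d(q) = -q²/3
g(H) = -10/3 + H (g(H) = -5 + ((H + (-1 - 1*(-3))) - ⅓*(-1)²) = -5 + ((H + (-1 + 3)) - ⅓*1) = -5 + ((H + 2) - ⅓) = -5 + ((2 + H) - ⅓) = -5 + (5/3 + H) = -10/3 + H)
C(21, u) - g(23) = 21 - (-10/3 + 23) = 21 - 1*59/3 = 21 - 59/3 = 4/3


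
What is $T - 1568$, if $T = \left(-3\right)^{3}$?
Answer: $-1595$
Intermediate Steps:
$T = -27$
$T - 1568 = -27 - 1568 = -1595$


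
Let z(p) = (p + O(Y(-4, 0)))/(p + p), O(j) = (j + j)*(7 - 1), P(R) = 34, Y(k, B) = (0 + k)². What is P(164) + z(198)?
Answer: 2309/66 ≈ 34.985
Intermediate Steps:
Y(k, B) = k²
O(j) = 12*j (O(j) = (2*j)*6 = 12*j)
z(p) = (192 + p)/(2*p) (z(p) = (p + 12*(-4)²)/(p + p) = (p + 12*16)/((2*p)) = (p + 192)*(1/(2*p)) = (192 + p)*(1/(2*p)) = (192 + p)/(2*p))
P(164) + z(198) = 34 + (½)*(192 + 198)/198 = 34 + (½)*(1/198)*390 = 34 + 65/66 = 2309/66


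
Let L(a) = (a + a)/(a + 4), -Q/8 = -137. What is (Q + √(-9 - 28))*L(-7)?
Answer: 15344/3 + 14*I*√37/3 ≈ 5114.7 + 28.386*I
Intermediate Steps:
Q = 1096 (Q = -8*(-137) = 1096)
L(a) = 2*a/(4 + a) (L(a) = (2*a)/(4 + a) = 2*a/(4 + a))
(Q + √(-9 - 28))*L(-7) = (1096 + √(-9 - 28))*(2*(-7)/(4 - 7)) = (1096 + √(-37))*(2*(-7)/(-3)) = (1096 + I*√37)*(2*(-7)*(-⅓)) = (1096 + I*√37)*(14/3) = 15344/3 + 14*I*√37/3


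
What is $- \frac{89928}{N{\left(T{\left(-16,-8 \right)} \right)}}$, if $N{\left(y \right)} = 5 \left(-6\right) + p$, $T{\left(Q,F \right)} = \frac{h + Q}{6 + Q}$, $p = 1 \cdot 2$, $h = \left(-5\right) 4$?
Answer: $\frac{22482}{7} \approx 3211.7$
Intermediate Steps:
$h = -20$
$p = 2$
$T{\left(Q,F \right)} = \frac{-20 + Q}{6 + Q}$
$N{\left(y \right)} = -28$ ($N{\left(y \right)} = 5 \left(-6\right) + 2 = -30 + 2 = -28$)
$- \frac{89928}{N{\left(T{\left(-16,-8 \right)} \right)}} = - \frac{89928}{-28} = \left(-89928\right) \left(- \frac{1}{28}\right) = \frac{22482}{7}$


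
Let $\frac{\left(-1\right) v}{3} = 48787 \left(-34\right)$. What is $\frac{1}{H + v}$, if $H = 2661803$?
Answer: $\frac{1}{7638077} \approx 1.3092 \cdot 10^{-7}$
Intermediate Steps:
$v = 4976274$ ($v = - 3 \cdot 48787 \left(-34\right) = \left(-3\right) \left(-1658758\right) = 4976274$)
$\frac{1}{H + v} = \frac{1}{2661803 + 4976274} = \frac{1}{7638077}$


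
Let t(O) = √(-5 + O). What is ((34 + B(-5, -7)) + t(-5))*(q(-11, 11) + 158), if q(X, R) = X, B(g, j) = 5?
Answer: 5733 + 147*I*√10 ≈ 5733.0 + 464.85*I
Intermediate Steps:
((34 + B(-5, -7)) + t(-5))*(q(-11, 11) + 158) = ((34 + 5) + √(-5 - 5))*(-11 + 158) = (39 + √(-10))*147 = (39 + I*√10)*147 = 5733 + 147*I*√10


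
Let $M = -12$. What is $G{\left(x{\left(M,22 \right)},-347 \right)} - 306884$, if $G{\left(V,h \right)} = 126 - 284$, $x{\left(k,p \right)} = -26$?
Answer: $-307042$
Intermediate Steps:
$G{\left(V,h \right)} = -158$ ($G{\left(V,h \right)} = 126 - 284 = -158$)
$G{\left(x{\left(M,22 \right)},-347 \right)} - 306884 = -158 - 306884 = -307042$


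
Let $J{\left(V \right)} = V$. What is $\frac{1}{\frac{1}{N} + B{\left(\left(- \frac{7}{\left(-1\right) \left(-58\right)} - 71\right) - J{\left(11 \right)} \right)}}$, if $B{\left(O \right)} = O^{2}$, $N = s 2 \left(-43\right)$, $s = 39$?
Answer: $\frac{5641428}{38044703731} \approx 0.00014828$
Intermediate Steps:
$N = -3354$ ($N = 39 \cdot 2 \left(-43\right) = 78 \left(-43\right) = -3354$)
$\frac{1}{\frac{1}{N} + B{\left(\left(- \frac{7}{\left(-1\right) \left(-58\right)} - 71\right) - J{\left(11 \right)} \right)}} = \frac{1}{\frac{1}{-3354} + \left(\left(- \frac{7}{\left(-1\right) \left(-58\right)} - 71\right) - 11\right)^{2}} = \frac{1}{- \frac{1}{3354} + \left(\left(- \frac{7}{58} - 71\right) - 11\right)^{2}} = \frac{1}{- \frac{1}{3354} + \left(- \frac{4125}{58} - 11\right)^{2}} = \frac{1}{- \frac{1}{3354} + \left(- \frac{4763}{58}\right)^{2}} = \frac{1}{- \frac{1}{3354} + \frac{22686169}{3364}} = \frac{1}{\frac{38044703731}{5641428}} = \frac{5641428}{38044703731}$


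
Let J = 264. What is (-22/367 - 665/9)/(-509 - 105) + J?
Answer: 535647341/2028042 ≈ 264.12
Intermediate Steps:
(-22/367 - 665/9)/(-509 - 105) + J = (-22/367 - 665/9)/(-509 - 105) + 264 = (-22*1/367 - 665*⅑)/(-614) + 264 = (-22/367 - 665/9)*(-1/614) + 264 = -244253/3303*(-1/614) + 264 = 244253/2028042 + 264 = 535647341/2028042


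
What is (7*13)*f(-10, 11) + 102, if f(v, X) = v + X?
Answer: 193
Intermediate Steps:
f(v, X) = X + v
(7*13)*f(-10, 11) + 102 = (7*13)*(11 - 10) + 102 = 91*1 + 102 = 91 + 102 = 193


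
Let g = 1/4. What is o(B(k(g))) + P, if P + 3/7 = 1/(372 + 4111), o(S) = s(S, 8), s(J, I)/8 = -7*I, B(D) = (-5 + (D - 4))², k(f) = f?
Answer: -14072130/31381 ≈ -448.43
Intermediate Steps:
g = ¼ ≈ 0.25000
B(D) = (-9 + D)² (B(D) = (-5 + (-4 + D))² = (-9 + D)²)
s(J, I) = -56*I (s(J, I) = 8*(-7*I) = -56*I)
o(S) = -448 (o(S) = -56*8 = -448)
P = -13442/31381 (P = -3/7 + 1/(372 + 4111) = -3/7 + 1/4483 = -13442/31381 ≈ -0.42835)
o(B(k(g))) + P = -448 - 13442/31381 = -14072130/31381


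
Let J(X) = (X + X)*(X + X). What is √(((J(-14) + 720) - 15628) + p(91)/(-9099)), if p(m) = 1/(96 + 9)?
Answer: I*√159161717980895/106155 ≈ 118.84*I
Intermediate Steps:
p(m) = 1/105
J(X) = 4*X² (J(X) = (2*X)*(2*X) = 4*X²)
√(((J(-14) + 720) - 15628) + p(91)/(-9099)) = √(((4*(-14)² + 720) - 15628) + (1/105)/(-9099)) = √(((4*196 + 720) - 15628) + (1/105)*(-1/9099)) = √(((784 + 720) - 15628) - 1/955395) = √((1504 - 15628) - 1/955395) = √(-14124 - 1/955395) = √(-13493998981/955395) = I*√159161717980895/106155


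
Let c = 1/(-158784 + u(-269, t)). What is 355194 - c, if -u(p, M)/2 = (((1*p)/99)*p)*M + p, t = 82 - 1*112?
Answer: 1340821120245/3774898 ≈ 3.5519e+5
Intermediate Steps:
t = -30 (t = 82 - 112 = -30)
u(p, M) = -2*p - 2*M*p²/99 (u(p, M) = -2*((((1*p)/99)*p)*M + p) = -2*(((p*(1/99))*p)*M + p) = -2*(((p/99)*p)*M + p) = -2*((p²/99)*M + p) = -2*(M*p²/99 + p) = -2*(p + M*p²/99) = -2*p - 2*M*p²/99)
c = -33/3774898 (c = 1/(-158784 - 2/99*(-269)*(99 - 30*(-269))) = 1/(-158784 - 2/99*(-269)*(99 + 8070)) = 1/(-158784 - 2/99*(-269)*8169) = 1/(-158784 + 1464974/33) = 1/(-3774898/33) = -33/3774898 ≈ -8.7420e-6)
355194 - c = 355194 - 1*(-33/3774898) = 355194 + 33/3774898 = 1340821120245/3774898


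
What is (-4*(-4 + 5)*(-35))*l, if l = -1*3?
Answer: -420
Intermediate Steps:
l = -3
(-4*(-4 + 5)*(-35))*l = (-4*(-4 + 5)*(-35))*(-3) = (-4*1*(-35))*(-3) = -4*(-35)*(-3) = 140*(-3) = -420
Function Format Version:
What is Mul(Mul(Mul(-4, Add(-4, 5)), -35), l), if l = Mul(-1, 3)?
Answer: -420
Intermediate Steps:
l = -3
Mul(Mul(Mul(-4, Add(-4, 5)), -35), l) = Mul(Mul(Mul(-4, Add(-4, 5)), -35), -3) = Mul(Mul(Mul(-4, 1), -35), -3) = Mul(Mul(-4, -35), -3) = Mul(140, -3) = -420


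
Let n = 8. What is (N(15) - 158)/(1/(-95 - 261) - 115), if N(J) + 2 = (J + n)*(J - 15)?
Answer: 56960/40941 ≈ 1.3913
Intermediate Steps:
N(J) = -2 + (-15 + J)*(8 + J) (N(J) = -2 + (J + 8)*(J - 15) = -2 + (8 + J)*(-15 + J) = -2 + (-15 + J)*(8 + J))
(N(15) - 158)/(1/(-95 - 261) - 115) = ((-122 + 15² - 7*15) - 158)/(1/(-95 - 261) - 115) = ((-122 + 225 - 105) - 158)/(1/(-356) - 115) = (-2 - 158)/(-1/356 - 115) = -160/(-40941/356) = -160*(-356/40941) = 56960/40941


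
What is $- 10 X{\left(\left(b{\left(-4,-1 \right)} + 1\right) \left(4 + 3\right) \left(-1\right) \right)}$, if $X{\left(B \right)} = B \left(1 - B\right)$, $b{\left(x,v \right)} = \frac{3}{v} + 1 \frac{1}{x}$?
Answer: $\frac{18585}{8} \approx 2323.1$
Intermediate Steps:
$b{\left(x,v \right)} = \frac{1}{x} + \frac{3}{v}$ ($b{\left(x,v \right)} = \frac{3}{v} + \frac{1}{x} = \frac{1}{x} + \frac{3}{v}$)
$- 10 X{\left(\left(b{\left(-4,-1 \right)} + 1\right) \left(4 + 3\right) \left(-1\right) \right)} = - 10 \left(\left(\frac{1}{-4} + \frac{3}{-1}\right) + 1\right) \left(4 + 3\right) \left(-1\right) \left(1 - \left(\left(\frac{1}{-4} + \frac{3}{-1}\right) + 1\right) \left(4 + 3\right) \left(-1\right)\right) = - 10 \left(\left(- \frac{1}{4} + 3 \left(-1\right)\right) + 1\right) 7 \left(-1\right) \left(1 - \left(\left(- \frac{1}{4} + 3 \left(-1\right)\right) + 1\right) 7 \left(-1\right)\right) = - 10 \left(\left(- \frac{1}{4} - 3\right) + 1\right) 7 \left(-1\right) \left(1 - \left(\left(- \frac{1}{4} - 3\right) + 1\right) 7 \left(-1\right)\right) = - 10 \left(- \frac{13}{4} + 1\right) 7 \left(-1\right) \left(1 - \left(- \frac{13}{4} + 1\right) 7 \left(-1\right)\right) = - 10 \left(- \frac{9}{4}\right) 7 \left(-1\right) \left(1 - \left(- \frac{9}{4}\right) 7 \left(-1\right)\right) = - 10 \left(- \frac{63}{4}\right) \left(-1\right) \left(1 - \left(- \frac{63}{4}\right) \left(-1\right)\right) = - 10 \frac{63 \left(1 - \frac{63}{4}\right)}{4} = - 10 \cdot \frac{63}{4} \left(- \frac{59}{4}\right) = \left(-10\right) \left(- \frac{3717}{16}\right) = \frac{18585}{8}$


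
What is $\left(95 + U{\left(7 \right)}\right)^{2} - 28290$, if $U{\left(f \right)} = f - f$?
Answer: $-19265$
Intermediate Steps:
$U{\left(f \right)} = 0$
$\left(95 + U{\left(7 \right)}\right)^{2} - 28290 = \left(95 + 0\right)^{2} - 28290 = 95^{2} - 28290 = 9025 - 28290 = -19265$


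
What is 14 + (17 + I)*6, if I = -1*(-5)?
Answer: 146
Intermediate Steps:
I = 5
14 + (17 + I)*6 = 14 + (17 + 5)*6 = 14 + 22*6 = 14 + 132 = 146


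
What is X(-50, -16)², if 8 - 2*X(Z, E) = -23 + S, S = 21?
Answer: 25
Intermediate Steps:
X(Z, E) = 5 (X(Z, E) = 4 - (-23 + 21)/2 = 4 - ½*(-2) = 4 + 1 = 5)
X(-50, -16)² = 5² = 25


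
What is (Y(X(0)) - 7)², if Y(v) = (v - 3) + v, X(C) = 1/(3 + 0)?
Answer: 784/9 ≈ 87.111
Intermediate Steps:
X(C) = ⅓ (X(C) = 1/3 = ⅓)
Y(v) = -3 + 2*v (Y(v) = (-3 + v) + v = -3 + 2*v)
(Y(X(0)) - 7)² = ((-3 + 2*(⅓)) - 7)² = ((-3 + ⅔) - 7)² = (-7/3 - 7)² = (-28/3)² = 784/9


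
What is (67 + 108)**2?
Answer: 30625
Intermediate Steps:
(67 + 108)**2 = 175**2 = 30625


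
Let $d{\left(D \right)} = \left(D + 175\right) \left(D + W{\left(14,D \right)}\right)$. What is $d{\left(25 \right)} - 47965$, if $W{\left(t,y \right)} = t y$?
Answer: $27035$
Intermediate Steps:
$d{\left(D \right)} = 15 D \left(175 + D\right)$ ($d{\left(D \right)} = \left(D + 175\right) \left(D + 14 D\right) = \left(175 + D\right) 15 D = 15 D \left(175 + D\right)$)
$d{\left(25 \right)} - 47965 = 15 \cdot 25 \left(175 + 25\right) - 47965 = 15 \cdot 25 \cdot 200 - 47965 = 75000 - 47965 = 27035$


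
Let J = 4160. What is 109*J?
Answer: 453440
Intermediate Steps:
109*J = 109*4160 = 453440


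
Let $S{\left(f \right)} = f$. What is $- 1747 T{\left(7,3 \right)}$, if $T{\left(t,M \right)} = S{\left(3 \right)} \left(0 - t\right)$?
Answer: $36687$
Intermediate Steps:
$T{\left(t,M \right)} = - 3 t$ ($T{\left(t,M \right)} = 3 \left(0 - t\right) = 3 \left(- t\right) = - 3 t$)
$- 1747 T{\left(7,3 \right)} = - 1747 \left(\left(-3\right) 7\right) = \left(-1747\right) \left(-21\right) = 36687$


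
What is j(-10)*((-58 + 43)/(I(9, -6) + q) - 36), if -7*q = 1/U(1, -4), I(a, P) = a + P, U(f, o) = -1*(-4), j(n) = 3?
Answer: -10224/83 ≈ -123.18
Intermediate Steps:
U(f, o) = 4
I(a, P) = P + a
q = -1/28 (q = -1/7/4 = -1/7*1/4 = -1/28 ≈ -0.035714)
j(-10)*((-58 + 43)/(I(9, -6) + q) - 36) = 3*((-58 + 43)/((-6 + 9) - 1/28) - 36) = 3*(-15/(3 - 1/28) - 36) = 3*(-15/83/28 - 36) = 3*(-15*28/83 - 36) = 3*(-420/83 - 36) = 3*(-3408/83) = -10224/83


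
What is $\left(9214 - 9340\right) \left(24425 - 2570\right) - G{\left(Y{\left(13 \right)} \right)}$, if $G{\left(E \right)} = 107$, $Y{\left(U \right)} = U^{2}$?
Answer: $-2753837$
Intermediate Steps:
$\left(9214 - 9340\right) \left(24425 - 2570\right) - G{\left(Y{\left(13 \right)} \right)} = \left(9214 - 9340\right) \left(24425 - 2570\right) - 107 = \left(-126\right) 21855 - 107 = -2753730 - 107 = -2753837$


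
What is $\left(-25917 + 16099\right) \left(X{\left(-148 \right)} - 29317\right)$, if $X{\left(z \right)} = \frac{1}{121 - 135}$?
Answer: $\frac{2014845051}{7} \approx 2.8784 \cdot 10^{8}$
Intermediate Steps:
$X{\left(z \right)} = - \frac{1}{14}$ ($X{\left(z \right)} = \frac{1}{-14} = - \frac{1}{14}$)
$\left(-25917 + 16099\right) \left(X{\left(-148 \right)} - 29317\right) = \left(-25917 + 16099\right) \left(- \frac{1}{14} - 29317\right) = \left(-9818\right) \left(- \frac{410439}{14}\right) = \frac{2014845051}{7}$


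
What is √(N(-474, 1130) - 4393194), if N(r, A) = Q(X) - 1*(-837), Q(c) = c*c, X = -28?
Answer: I*√4391573 ≈ 2095.6*I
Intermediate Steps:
Q(c) = c²
N(r, A) = 1621 (N(r, A) = (-28)² - 1*(-837) = 784 + 837 = 1621)
√(N(-474, 1130) - 4393194) = √(1621 - 4393194) = √(-4391573) = I*√4391573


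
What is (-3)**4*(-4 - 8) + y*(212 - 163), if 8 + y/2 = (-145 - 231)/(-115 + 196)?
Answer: -179084/81 ≈ -2210.9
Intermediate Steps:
y = -2048/81 (y = -16 + 2*((-145 - 231)/(-115 + 196)) = -16 + 2*(-376/81) = -16 - 752/81 = -2048/81 ≈ -25.284)
(-3)**4*(-4 - 8) + y*(212 - 163) = (-3)**4*(-4 - 8) - 2048*(212 - 163)/81 = 81*(-12) - 2048/81*49 = -972 - 100352/81 = -179084/81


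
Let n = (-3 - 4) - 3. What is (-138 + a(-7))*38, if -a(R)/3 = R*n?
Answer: -13224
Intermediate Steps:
n = -10 (n = -7 - 3 = -10)
a(R) = 30*R (a(R) = -3*R*(-10) = -(-30)*R = 30*R)
(-138 + a(-7))*38 = (-138 + 30*(-7))*38 = (-138 - 210)*38 = -348*38 = -13224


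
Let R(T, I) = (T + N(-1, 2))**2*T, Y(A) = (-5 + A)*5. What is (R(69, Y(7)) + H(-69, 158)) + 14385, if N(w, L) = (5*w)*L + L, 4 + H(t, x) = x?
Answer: 271288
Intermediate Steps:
H(t, x) = -4 + x
Y(A) = -25 + 5*A
N(w, L) = L + 5*L*w (N(w, L) = 5*L*w + L = L + 5*L*w)
R(T, I) = T*(-8 + T)**2 (R(T, I) = (T + 2*(1 + 5*(-1)))**2*T = (T + 2*(1 - 5))**2*T = (T + 2*(-4))**2*T = (T - 8)**2*T = (-8 + T)**2*T = T*(-8 + T)**2)
(R(69, Y(7)) + H(-69, 158)) + 14385 = (69*(-8 + 69)**2 + (-4 + 158)) + 14385 = (69*61**2 + 154) + 14385 = (69*3721 + 154) + 14385 = (256749 + 154) + 14385 = 256903 + 14385 = 271288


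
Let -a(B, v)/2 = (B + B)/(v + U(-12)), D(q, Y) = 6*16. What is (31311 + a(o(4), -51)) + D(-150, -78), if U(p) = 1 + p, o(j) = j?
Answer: 973625/31 ≈ 31407.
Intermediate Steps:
D(q, Y) = 96
a(B, v) = -4*B/(-11 + v) (a(B, v) = -2*(B + B)/(v + (1 - 12)) = -2*2*B/(v - 11) = -2*2*B/(-11 + v) = -4*B/(-11 + v))
(31311 + a(o(4), -51)) + D(-150, -78) = (31311 - 4*4/(-11 - 51)) + 96 = (31311 - 4*4/(-62)) + 96 = (31311 - 4*4*(-1/62)) + 96 = (31311 + 8/31) + 96 = 970649/31 + 96 = 973625/31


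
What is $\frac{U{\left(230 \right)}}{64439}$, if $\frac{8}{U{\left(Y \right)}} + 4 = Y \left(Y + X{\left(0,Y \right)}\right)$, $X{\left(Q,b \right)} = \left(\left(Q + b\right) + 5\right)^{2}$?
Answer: $\frac{4}{410948316797} \approx 9.7336 \cdot 10^{-12}$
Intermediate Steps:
$X{\left(Q,b \right)} = \left(5 + Q + b\right)^{2}$
$U{\left(Y \right)} = \frac{8}{-4 + Y \left(Y + \left(5 + Y\right)^{2}\right)}$ ($U{\left(Y \right)} = \frac{8}{-4 + Y \left(Y + \left(5 + 0 + Y\right)^{2}\right)} = \frac{8}{-4 + Y \left(Y + \left(5 + Y\right)^{2}\right)}$)
$\frac{U{\left(230 \right)}}{64439} = \frac{8 \frac{1}{-4 + 230^{2} + 230 \left(5 + 230\right)^{2}}}{64439} = \frac{8}{-4 + 52900 + 230 \cdot 235^{2}} \cdot \frac{1}{64439} = \frac{8}{-4 + 52900 + 230 \cdot 55225} \cdot \frac{1}{64439} = \frac{8}{-4 + 52900 + 12701750} \cdot \frac{1}{64439} = \frac{8}{12754646} \cdot \frac{1}{64439} = 8 \cdot \frac{1}{12754646} \cdot \frac{1}{64439} = \frac{4}{6377323} \cdot \frac{1}{64439} = \frac{4}{410948316797}$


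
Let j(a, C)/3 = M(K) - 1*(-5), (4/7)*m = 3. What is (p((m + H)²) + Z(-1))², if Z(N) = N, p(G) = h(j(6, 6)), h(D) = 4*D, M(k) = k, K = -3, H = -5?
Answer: 529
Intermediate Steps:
m = 21/4 (m = (7/4)*3 = 21/4 ≈ 5.2500)
j(a, C) = 6 (j(a, C) = 3*(-3 - 1*(-5)) = 3*(-3 + 5) = 3*2 = 6)
p(G) = 24 (p(G) = 4*6 = 24)
(p((m + H)²) + Z(-1))² = (24 - 1)² = 23² = 529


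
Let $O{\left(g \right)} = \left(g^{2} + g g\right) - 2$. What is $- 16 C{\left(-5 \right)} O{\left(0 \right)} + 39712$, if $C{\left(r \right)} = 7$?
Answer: $39936$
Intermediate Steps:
$O{\left(g \right)} = -2 + 2 g^{2}$ ($O{\left(g \right)} = \left(g^{2} + g^{2}\right) - 2 = 2 g^{2} - 2 = -2 + 2 g^{2}$)
$- 16 C{\left(-5 \right)} O{\left(0 \right)} + 39712 = \left(-16\right) 7 \left(-2 + 2 \cdot 0^{2}\right) + 39712 = - 112 \left(-2 + 2 \cdot 0\right) + 39712 = - 112 \left(-2 + 0\right) + 39712 = \left(-112\right) \left(-2\right) + 39712 = 224 + 39712 = 39936$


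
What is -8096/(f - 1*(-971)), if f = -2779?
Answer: 506/113 ≈ 4.4779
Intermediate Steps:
-8096/(f - 1*(-971)) = -8096/(-2779 - 1*(-971)) = -8096/(-2779 + 971) = -8096/(-1808) = -8096*(-1/1808) = 506/113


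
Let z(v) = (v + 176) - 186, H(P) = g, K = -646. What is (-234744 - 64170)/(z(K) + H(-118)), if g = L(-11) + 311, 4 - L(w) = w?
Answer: 4529/5 ≈ 905.80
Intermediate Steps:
L(w) = 4 - w
g = 326 (g = (4 - 1*(-11)) + 311 = (4 + 11) + 311 = 15 + 311 = 326)
H(P) = 326
z(v) = -10 + v (z(v) = (176 + v) - 186 = -10 + v)
(-234744 - 64170)/(z(K) + H(-118)) = (-234744 - 64170)/((-10 - 646) + 326) = -298914/(-656 + 326) = -298914/(-330) = -298914*(-1/330) = 4529/5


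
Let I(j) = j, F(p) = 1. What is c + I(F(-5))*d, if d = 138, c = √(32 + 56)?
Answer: 138 + 2*√22 ≈ 147.38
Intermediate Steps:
c = 2*√22 (c = √88 = 2*√22 ≈ 9.3808)
c + I(F(-5))*d = 2*√22 + 1*138 = 2*√22 + 138 = 138 + 2*√22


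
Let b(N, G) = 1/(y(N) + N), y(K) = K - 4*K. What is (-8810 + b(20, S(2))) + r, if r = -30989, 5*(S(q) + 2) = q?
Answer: -1591961/40 ≈ -39799.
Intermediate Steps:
S(q) = -2 + q/5
y(K) = -3*K
b(N, G) = -1/(2*N) (b(N, G) = 1/(-3*N + N) = 1/(-2*N) = -1/(2*N))
(-8810 + b(20, S(2))) + r = (-8810 - 1/2/20) - 30989 = (-8810 - 1/2*1/20) - 30989 = (-8810 - 1/40) - 30989 = -352401/40 - 30989 = -1591961/40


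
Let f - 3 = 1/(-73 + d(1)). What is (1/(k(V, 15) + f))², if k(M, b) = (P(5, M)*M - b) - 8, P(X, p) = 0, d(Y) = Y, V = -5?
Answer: 5184/2076481 ≈ 0.0024965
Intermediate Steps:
f = 215/72 (f = 3 + 1/(-73 + 1) = 3 + 1/(-72) = 3 - 1/72 = 215/72 ≈ 2.9861)
k(M, b) = -8 - b (k(M, b) = (0*M - b) - 8 = (0 - b) - 8 = -b - 8 = -8 - b)
(1/(k(V, 15) + f))² = (1/((-8 - 1*15) + 215/72))² = (1/((-8 - 15) + 215/72))² = (1/(-23 + 215/72))² = (1/(-1441/72))² = (-72/1441)² = 5184/2076481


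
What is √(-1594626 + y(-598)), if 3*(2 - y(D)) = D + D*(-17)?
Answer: 4*I*√898770/3 ≈ 1264.0*I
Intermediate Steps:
y(D) = 2 + 16*D/3 (y(D) = 2 - (D + D*(-17))/3 = 2 - (D - 17*D)/3 = 2 - (-16)*D/3 = 2 + 16*D/3)
√(-1594626 + y(-598)) = √(-1594626 + (2 + (16/3)*(-598))) = √(-1594626 + (2 - 9568/3)) = √(-1594626 - 9562/3) = √(-4793440/3) = 4*I*√898770/3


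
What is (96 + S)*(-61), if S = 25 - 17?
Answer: -6344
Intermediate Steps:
S = 8
(96 + S)*(-61) = (96 + 8)*(-61) = 104*(-61) = -6344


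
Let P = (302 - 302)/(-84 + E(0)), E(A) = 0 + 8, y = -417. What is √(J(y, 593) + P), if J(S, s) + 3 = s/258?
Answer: I*√46698/258 ≈ 0.83759*I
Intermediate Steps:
E(A) = 8
J(S, s) = -3 + s/258
P = 0 (P = (302 - 302)/(-84 + 8) = 0/(-76) = 0*(-1/76) = 0)
√(J(y, 593) + P) = √((-3 + (1/258)*593) + 0) = √((-3 + 593/258) + 0) = √(-181/258 + 0) = √(-181/258) = I*√46698/258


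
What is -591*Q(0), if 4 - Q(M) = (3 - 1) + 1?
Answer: -591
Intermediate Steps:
Q(M) = 1 (Q(M) = 4 - ((3 - 1) + 1) = 4 - (2 + 1) = 4 - 1*3 = 4 - 3 = 1)
-591*Q(0) = -591*1 = -591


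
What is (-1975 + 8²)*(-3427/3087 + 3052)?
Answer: -122435261/21 ≈ -5.8302e+6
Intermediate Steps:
(-1975 + 8²)*(-3427/3087 + 3052) = (-1975 + 64)*(-3427*1/3087 + 3052) = -1911*(-3427/3087 + 3052) = -1911*9418097/3087 = -122435261/21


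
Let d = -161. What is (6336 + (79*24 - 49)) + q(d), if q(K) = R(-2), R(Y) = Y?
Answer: 8181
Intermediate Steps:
q(K) = -2
(6336 + (79*24 - 49)) + q(d) = (6336 + (79*24 - 49)) - 2 = (6336 + (1896 - 49)) - 2 = (6336 + 1847) - 2 = 8183 - 2 = 8181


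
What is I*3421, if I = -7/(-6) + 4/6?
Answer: 37631/6 ≈ 6271.8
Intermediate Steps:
I = 11/6 (I = -7*(-⅙) + 4*(⅙) = 7/6 + ⅔ = 11/6 ≈ 1.8333)
I*3421 = (11/6)*3421 = 37631/6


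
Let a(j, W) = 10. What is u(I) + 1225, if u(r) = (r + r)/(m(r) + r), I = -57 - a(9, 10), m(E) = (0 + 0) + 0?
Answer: 1227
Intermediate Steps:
m(E) = 0 (m(E) = 0 + 0 = 0)
I = -67 (I = -57 - 1*10 = -57 - 10 = -67)
u(r) = 2 (u(r) = (r + r)/(0 + r) = (2*r)/r = 2)
u(I) + 1225 = 2 + 1225 = 1227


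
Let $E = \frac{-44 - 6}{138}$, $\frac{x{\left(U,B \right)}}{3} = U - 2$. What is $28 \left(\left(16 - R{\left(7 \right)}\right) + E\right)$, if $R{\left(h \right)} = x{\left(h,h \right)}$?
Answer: $\frac{1232}{69} \approx 17.855$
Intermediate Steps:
$x{\left(U,B \right)} = -6 + 3 U$ ($x{\left(U,B \right)} = 3 \left(U - 2\right) = 3 \left(-2 + U\right) = -6 + 3 U$)
$R{\left(h \right)} = -6 + 3 h$
$E = - \frac{25}{69}$ ($E = \left(-50\right) \frac{1}{138} = - \frac{25}{69} \approx -0.36232$)
$28 \left(\left(16 - R{\left(7 \right)}\right) + E\right) = 28 \left(\left(16 - \left(-6 + 3 \cdot 7\right)\right) - \frac{25}{69}\right) = 28 \left(\left(16 - \left(-6 + 21\right)\right) - \frac{25}{69}\right) = 28 \left(\left(16 - 15\right) - \frac{25}{69}\right) = 28 \left(1 - \frac{25}{69}\right) = 28 \cdot \frac{44}{69} = \frac{1232}{69}$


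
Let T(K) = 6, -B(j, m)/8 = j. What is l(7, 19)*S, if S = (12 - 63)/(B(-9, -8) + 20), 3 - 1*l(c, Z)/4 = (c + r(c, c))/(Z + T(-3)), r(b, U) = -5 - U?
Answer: -816/115 ≈ -7.0956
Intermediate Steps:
B(j, m) = -8*j
l(c, Z) = 12 + 20/(6 + Z) (l(c, Z) = 12 - 4*(c + (-5 - c))/(Z + 6) = 12 - (-20)/(6 + Z) = 12 + 20/(6 + Z))
S = -51/92 (S = (12 - 63)/(-8*(-9) + 20) = -51/(72 + 20) = -51/92 ≈ -0.55435)
l(7, 19)*S = (4*(23 + 3*19)/(6 + 19))*(-51/92) = (4*(23 + 57)/25)*(-51/92) = (4*(1/25)*80)*(-51/92) = (64/5)*(-51/92) = -816/115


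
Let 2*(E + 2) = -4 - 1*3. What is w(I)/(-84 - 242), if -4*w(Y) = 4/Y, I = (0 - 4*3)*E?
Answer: 1/21516 ≈ 4.6477e-5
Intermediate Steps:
E = -11/2 (E = -2 + (-4 - 1*3)/2 = -2 + (-4 - 3)/2 = -2 + (1/2)*(-7) = -2 - 7/2 = -11/2 ≈ -5.5000)
I = 66 (I = (0 - 4*3)*(-11/2) = (0 - 12)*(-11/2) = -12*(-11/2) = 66)
w(Y) = -1/Y
w(I)/(-84 - 242) = (-1/66)/(-84 - 242) = (-1*1/66)/(-326) = -1/326*(-1/66) = 1/21516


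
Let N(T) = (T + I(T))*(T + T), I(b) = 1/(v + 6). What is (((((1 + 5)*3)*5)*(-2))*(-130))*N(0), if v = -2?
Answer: 0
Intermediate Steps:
I(b) = 1/4 (I(b) = 1/(-2 + 6) = 1/4)
N(T) = 2*T*(1/4 + T) (N(T) = (T + 1/4)*(T + T) = (1/4 + T)*(2*T) = 2*T*(1/4 + T))
(((((1 + 5)*3)*5)*(-2))*(-130))*N(0) = (((((1 + 5)*3)*5)*(-2))*(-130))*((1/2)*0*(1 + 4*0)) = ((((6*3)*5)*(-2))*(-130))*((1/2)*0*(1 + 0)) = (((18*5)*(-2))*(-130))*((1/2)*0*1) = ((90*(-2))*(-130))*0 = -180*(-130)*0 = 23400*0 = 0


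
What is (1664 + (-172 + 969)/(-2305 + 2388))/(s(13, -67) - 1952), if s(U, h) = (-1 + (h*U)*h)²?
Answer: 138909/282649925072 ≈ 4.9145e-7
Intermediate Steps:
s(U, h) = (-1 + U*h²)² (s(U, h) = (-1 + (U*h)*h)² = (-1 + U*h²)²)
(1664 + (-172 + 969)/(-2305 + 2388))/(s(13, -67) - 1952) = (1664 + (-172 + 969)/(-2305 + 2388))/((-1 + 13*(-67)²)² - 1952) = (1664 + 797/83)/((-1 + 13*4489)² - 1952) = (1664 + 797*(1/83))/((-1 + 58357)² - 1952) = (1664 + 797/83)/(58356² - 1952) = 138909/(83*(3405422736 - 1952)) = (138909/83)/3405420784 = (138909/83)*(1/3405420784) = 138909/282649925072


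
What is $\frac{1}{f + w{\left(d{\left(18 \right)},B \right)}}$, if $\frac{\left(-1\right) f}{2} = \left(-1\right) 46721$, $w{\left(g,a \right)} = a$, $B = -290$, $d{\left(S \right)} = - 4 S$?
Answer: $\frac{1}{93152} \approx 1.0735 \cdot 10^{-5}$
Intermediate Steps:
$f = 93442$ ($f = - 2 \left(\left(-1\right) 46721\right) = \left(-2\right) \left(-46721\right) = 93442$)
$\frac{1}{f + w{\left(d{\left(18 \right)},B \right)}} = \frac{1}{93442 - 290} = \frac{1}{93152}$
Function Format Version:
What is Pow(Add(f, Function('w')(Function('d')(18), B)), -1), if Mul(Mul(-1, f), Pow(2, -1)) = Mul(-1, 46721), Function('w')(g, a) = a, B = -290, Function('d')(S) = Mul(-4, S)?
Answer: Rational(1, 93152) ≈ 1.0735e-5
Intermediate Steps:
f = 93442 (f = Mul(-2, Mul(-1, 46721)) = Mul(-2, -46721) = 93442)
Pow(Add(f, Function('w')(Function('d')(18), B)), -1) = Pow(Add(93442, -290), -1) = Pow(93152, -1) = Rational(1, 93152)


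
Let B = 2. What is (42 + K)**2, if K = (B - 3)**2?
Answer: 1849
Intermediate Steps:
K = 1 (K = (2 - 3)**2 = (-1)**2 = 1)
(42 + K)**2 = (42 + 1)**2 = 43**2 = 1849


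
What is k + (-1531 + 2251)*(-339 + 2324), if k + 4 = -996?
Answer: 1428200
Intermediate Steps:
k = -1000 (k = -4 - 996 = -1000)
k + (-1531 + 2251)*(-339 + 2324) = -1000 + (-1531 + 2251)*(-339 + 2324) = -1000 + 720*1985 = -1000 + 1429200 = 1428200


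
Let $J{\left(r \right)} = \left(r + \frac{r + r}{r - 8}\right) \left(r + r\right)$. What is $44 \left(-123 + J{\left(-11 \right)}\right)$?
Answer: $\frac{78188}{19} \approx 4115.2$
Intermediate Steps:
$J{\left(r \right)} = 2 r \left(r + \frac{2 r}{-8 + r}\right)$ ($J{\left(r \right)} = \left(r + \frac{2 r}{-8 + r}\right) 2 r = 2 r \left(r + \frac{2 r}{-8 + r}\right)$)
$44 \left(-123 + J{\left(-11 \right)}\right) = 44 \left(-123 + \frac{2 \left(-11\right)^{2} \left(-6 - 11\right)}{-8 - 11}\right) = 44 \left(-123 + 2 \cdot 121 \frac{1}{-19} \left(-17\right)\right) = 44 \left(-123 + 2 \cdot 121 \left(- \frac{1}{19}\right) \left(-17\right)\right) = 44 \left(-123 + \frac{4114}{19}\right) = 44 \cdot \frac{1777}{19} = \frac{78188}{19}$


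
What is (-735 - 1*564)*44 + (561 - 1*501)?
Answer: -57096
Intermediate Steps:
(-735 - 1*564)*44 + (561 - 1*501) = (-735 - 564)*44 + (561 - 501) = -1299*44 + 60 = -57156 + 60 = -57096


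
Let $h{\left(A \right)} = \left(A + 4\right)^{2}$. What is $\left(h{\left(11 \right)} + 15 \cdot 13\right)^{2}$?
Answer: $176400$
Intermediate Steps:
$h{\left(A \right)} = \left(4 + A\right)^{2}$
$\left(h{\left(11 \right)} + 15 \cdot 13\right)^{2} = \left(\left(4 + 11\right)^{2} + 15 \cdot 13\right)^{2} = \left(15^{2} + 195\right)^{2} = \left(225 + 195\right)^{2} = 420^{2} = 176400$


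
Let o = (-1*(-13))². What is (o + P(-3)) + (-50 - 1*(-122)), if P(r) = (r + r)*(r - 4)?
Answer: 283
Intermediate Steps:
P(r) = 2*r*(-4 + r) (P(r) = (2*r)*(-4 + r) = 2*r*(-4 + r))
o = 169 (o = 13² = 169)
(o + P(-3)) + (-50 - 1*(-122)) = (169 + 2*(-3)*(-4 - 3)) + (-50 - 1*(-122)) = (169 + 2*(-3)*(-7)) + (-50 + 122) = (169 + 42) + 72 = 211 + 72 = 283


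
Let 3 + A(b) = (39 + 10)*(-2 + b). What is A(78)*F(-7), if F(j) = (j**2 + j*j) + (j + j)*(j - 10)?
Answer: 1250256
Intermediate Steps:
A(b) = -101 + 49*b (A(b) = -3 + (39 + 10)*(-2 + b) = -3 + 49*(-2 + b) = -3 + (-98 + 49*b) = -101 + 49*b)
F(j) = 2*j**2 + 2*j*(-10 + j) (F(j) = (j**2 + j**2) + (2*j)*(-10 + j) = 2*j**2 + 2*j*(-10 + j))
A(78)*F(-7) = (-101 + 49*78)*(4*(-7)*(-5 - 7)) = (-101 + 3822)*(4*(-7)*(-12)) = 3721*336 = 1250256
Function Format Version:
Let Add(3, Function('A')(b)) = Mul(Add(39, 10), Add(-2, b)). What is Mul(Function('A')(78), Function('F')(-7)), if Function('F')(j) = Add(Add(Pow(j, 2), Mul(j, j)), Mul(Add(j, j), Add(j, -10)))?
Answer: 1250256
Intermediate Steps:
Function('A')(b) = Add(-101, Mul(49, b)) (Function('A')(b) = Add(-3, Mul(Add(39, 10), Add(-2, b))) = Add(-3, Mul(49, Add(-2, b))) = Add(-3, Add(-98, Mul(49, b))) = Add(-101, Mul(49, b)))
Function('F')(j) = Add(Mul(2, Pow(j, 2)), Mul(2, j, Add(-10, j))) (Function('F')(j) = Add(Add(Pow(j, 2), Pow(j, 2)), Mul(Mul(2, j), Add(-10, j))) = Add(Mul(2, Pow(j, 2)), Mul(2, j, Add(-10, j))))
Mul(Function('A')(78), Function('F')(-7)) = Mul(Add(-101, Mul(49, 78)), Mul(4, -7, Add(-5, -7))) = Mul(Add(-101, 3822), Mul(4, -7, -12)) = Mul(3721, 336) = 1250256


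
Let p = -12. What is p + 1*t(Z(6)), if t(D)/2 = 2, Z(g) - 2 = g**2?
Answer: -8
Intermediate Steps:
Z(g) = 2 + g**2
t(D) = 4 (t(D) = 2*2 = 4)
p + 1*t(Z(6)) = -12 + 1*4 = -12 + 4 = -8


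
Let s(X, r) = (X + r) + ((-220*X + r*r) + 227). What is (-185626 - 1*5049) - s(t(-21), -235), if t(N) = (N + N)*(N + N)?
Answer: 140424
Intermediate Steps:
t(N) = 4*N² (t(N) = (2*N)*(2*N) = 4*N²)
s(X, r) = 227 + r + r² - 219*X (s(X, r) = (X + r) + ((-220*X + r²) + 227) = (X + r) + ((r² - 220*X) + 227) = (X + r) + (227 + r² - 220*X) = 227 + r + r² - 219*X)
(-185626 - 1*5049) - s(t(-21), -235) = (-185626 - 1*5049) - (227 - 235 + (-235)² - 876*(-21)²) = (-185626 - 5049) - (227 - 235 + 55225 - 876*441) = -190675 - (227 - 235 + 55225 - 219*1764) = -190675 - (227 - 235 + 55225 - 386316) = -190675 - 1*(-331099) = -190675 + 331099 = 140424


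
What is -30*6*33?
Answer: -5940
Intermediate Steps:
-30*6*33 = -180*33 = -5940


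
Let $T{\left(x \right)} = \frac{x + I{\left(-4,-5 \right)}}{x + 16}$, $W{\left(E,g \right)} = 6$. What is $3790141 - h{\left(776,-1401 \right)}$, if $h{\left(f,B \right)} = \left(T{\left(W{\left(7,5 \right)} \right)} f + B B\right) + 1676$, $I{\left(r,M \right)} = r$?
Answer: $\frac{20081528}{11} \approx 1.8256 \cdot 10^{6}$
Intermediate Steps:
$T{\left(x \right)} = \frac{-4 + x}{16 + x}$ ($T{\left(x \right)} = \frac{x - 4}{x + 16} = \frac{-4 + x}{16 + x}$)
$h{\left(f,B \right)} = 1676 + B^{2} + \frac{f}{11}$ ($h{\left(f,B \right)} = \left(\frac{-4 + 6}{16 + 6} f + B B\right) + 1676 = \left(\frac{1}{22} \cdot 2 f + B^{2}\right) + 1676 = \left(\frac{f}{11} + B^{2}\right) + 1676 = \left(B^{2} + \frac{f}{11}\right) + 1676 = 1676 + B^{2} + \frac{f}{11}$)
$3790141 - h{\left(776,-1401 \right)} = 3790141 - \left(1676 + \left(-1401\right)^{2} + \frac{1}{11} \cdot 776\right) = 3790141 - \left(1676 + 1962801 + \frac{776}{11}\right) = 3790141 - \frac{21610023}{11} = \frac{20081528}{11}$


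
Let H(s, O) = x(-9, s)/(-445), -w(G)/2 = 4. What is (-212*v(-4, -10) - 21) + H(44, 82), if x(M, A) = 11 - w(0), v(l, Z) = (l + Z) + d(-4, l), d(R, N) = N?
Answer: 1688756/445 ≈ 3795.0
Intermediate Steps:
v(l, Z) = Z + 2*l (v(l, Z) = (l + Z) + l = (Z + l) + l = Z + 2*l)
w(G) = -8 (w(G) = -2*4 = -8)
x(M, A) = 19 (x(M, A) = 11 - 1*(-8) = 11 + 8 = 19)
H(s, O) = -19/445 (H(s, O) = 19/(-445) = 19*(-1/445) = -19/445)
(-212*v(-4, -10) - 21) + H(44, 82) = (-212*(-10 + 2*(-4)) - 21) - 19/445 = (-212*(-10 - 8) - 21) - 19/445 = (-212*(-18) - 21) - 19/445 = (3816 - 21) - 19/445 = 3795 - 19/445 = 1688756/445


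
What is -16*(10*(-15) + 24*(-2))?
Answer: 3168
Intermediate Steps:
-16*(10*(-15) + 24*(-2)) = -16*(-150 - 48) = -16*(-198) = 3168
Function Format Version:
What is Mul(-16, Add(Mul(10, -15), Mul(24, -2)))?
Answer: 3168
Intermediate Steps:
Mul(-16, Add(Mul(10, -15), Mul(24, -2))) = Mul(-16, Add(-150, -48)) = Mul(-16, -198) = 3168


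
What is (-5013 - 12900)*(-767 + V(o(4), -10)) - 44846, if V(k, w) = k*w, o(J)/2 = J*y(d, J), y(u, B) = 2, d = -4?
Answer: 16560505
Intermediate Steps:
o(J) = 4*J (o(J) = 2*(J*2) = 2*(2*J) = 4*J)
(-5013 - 12900)*(-767 + V(o(4), -10)) - 44846 = (-5013 - 12900)*(-767 + (4*4)*(-10)) - 44846 = -17913*(-767 + 16*(-10)) - 44846 = -17913*(-767 - 160) - 44846 = -17913*(-927) - 44846 = 16605351 - 44846 = 16560505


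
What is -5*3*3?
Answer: -45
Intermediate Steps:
-5*3*3 = -15*3 = -45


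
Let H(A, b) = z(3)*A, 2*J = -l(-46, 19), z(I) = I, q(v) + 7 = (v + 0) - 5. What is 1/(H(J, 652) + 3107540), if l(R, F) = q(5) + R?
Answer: 2/6215239 ≈ 3.2179e-7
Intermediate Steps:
q(v) = -12 + v (q(v) = -7 + ((v + 0) - 5) = -7 + (v - 5) = -7 + (-5 + v) = -12 + v)
l(R, F) = -7 + R (l(R, F) = (-12 + 5) + R = -7 + R)
J = 53/2 (J = (-(-7 - 46))/2 = (-1*(-53))/2 = (½)*53 = 53/2 ≈ 26.500)
H(A, b) = 3*A
1/(H(J, 652) + 3107540) = 1/(3*(53/2) + 3107540) = 1/(159/2 + 3107540) = 1/(6215239/2) = 2/6215239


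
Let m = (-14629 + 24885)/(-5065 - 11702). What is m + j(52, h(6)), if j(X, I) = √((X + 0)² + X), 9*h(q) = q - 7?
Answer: -10256/16767 + 2*√689 ≈ 51.886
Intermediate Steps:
m = -10256/16767 (m = 10256/(-16767) = 10256*(-1/16767) = -10256/16767 ≈ -0.61168)
h(q) = -7/9 + q/9 (h(q) = (q - 7)/9 = (-7 + q)/9 = -7/9 + q/9)
j(X, I) = √(X + X²) (j(X, I) = √(X² + X) = √(X + X²))
m + j(52, h(6)) = -10256/16767 + √(52*(1 + 52)) = -10256/16767 + √(52*53) = -10256/16767 + √2756 = -10256/16767 + 2*√689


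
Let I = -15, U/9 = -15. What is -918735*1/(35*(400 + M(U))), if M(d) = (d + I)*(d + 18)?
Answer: -183747/125650 ≈ -1.4624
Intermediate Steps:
U = -135 (U = 9*(-15) = -135)
M(d) = (-15 + d)*(18 + d) (M(d) = (d - 15)*(d + 18) = (-15 + d)*(18 + d))
-918735*1/(35*(400 + M(U))) = -918735*1/(35*(400 + (-270 + (-135)² + 3*(-135)))) = -918735*1/(35*(400 + (-270 + 18225 - 405))) = -918735*1/(35*(400 + 17550)) = -918735/(17950*35) = -918735/628250 = -918735*1/628250 = -183747/125650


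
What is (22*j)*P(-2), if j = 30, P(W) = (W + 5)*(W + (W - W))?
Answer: -3960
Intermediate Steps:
P(W) = W*(5 + W) (P(W) = (5 + W)*(W + 0) = (5 + W)*W = W*(5 + W))
(22*j)*P(-2) = (22*30)*(-2*(5 - 2)) = 660*(-2*3) = 660*(-6) = -3960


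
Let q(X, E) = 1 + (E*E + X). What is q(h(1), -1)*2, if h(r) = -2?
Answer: 0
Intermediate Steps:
q(X, E) = 1 + X + E² (q(X, E) = 1 + (E² + X) = 1 + (X + E²) = 1 + X + E²)
q(h(1), -1)*2 = (1 - 2 + (-1)²)*2 = (1 - 2 + 1)*2 = 0*2 = 0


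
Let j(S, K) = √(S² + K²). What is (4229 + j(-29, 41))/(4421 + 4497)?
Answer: 4229/8918 + √2522/8918 ≈ 0.47984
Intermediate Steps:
j(S, K) = √(K² + S²)
(4229 + j(-29, 41))/(4421 + 4497) = (4229 + √(41² + (-29)²))/(4421 + 4497) = (4229 + √(1681 + 841))/8918 = (4229 + √2522)*(1/8918) = 4229/8918 + √2522/8918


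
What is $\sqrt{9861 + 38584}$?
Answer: $\sqrt{48445} \approx 220.1$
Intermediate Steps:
$\sqrt{9861 + 38584} = \sqrt{48445}$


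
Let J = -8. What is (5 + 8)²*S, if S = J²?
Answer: 10816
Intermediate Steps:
S = 64 (S = (-8)² = 64)
(5 + 8)²*S = (5 + 8)²*64 = 13²*64 = 169*64 = 10816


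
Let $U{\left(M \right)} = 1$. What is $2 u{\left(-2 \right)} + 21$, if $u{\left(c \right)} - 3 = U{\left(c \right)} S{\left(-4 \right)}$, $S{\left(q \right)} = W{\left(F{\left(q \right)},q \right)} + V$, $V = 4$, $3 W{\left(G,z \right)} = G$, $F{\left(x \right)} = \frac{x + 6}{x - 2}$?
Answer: $\frac{313}{9} \approx 34.778$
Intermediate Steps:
$F{\left(x \right)} = \frac{6 + x}{-2 + x}$
$W{\left(G,z \right)} = \frac{G}{3}$
$S{\left(q \right)} = 4 + \frac{6 + q}{3 \left(-2 + q\right)}$ ($S{\left(q \right)} = \frac{\frac{1}{-2 + q} \left(6 + q\right)}{3} + 4 = \frac{6 + q}{3 \left(-2 + q\right)} + 4 = 4 + \frac{6 + q}{3 \left(-2 + q\right)}$)
$u{\left(c \right)} = \frac{62}{9}$ ($u{\left(c \right)} = 3 + 1 \frac{-18 + 13 \left(-4\right)}{3 \left(-2 - 4\right)} = 3 + 1 \frac{-18 - 52}{3 \left(-6\right)} = 3 + 1 \cdot \frac{1}{3} \left(- \frac{1}{6}\right) \left(-70\right) = 3 + 1 \cdot \frac{35}{9} = 3 + \frac{35}{9} = \frac{62}{9}$)
$2 u{\left(-2 \right)} + 21 = 2 \cdot \frac{62}{9} + 21 = \frac{124}{9} + 21 = \frac{313}{9}$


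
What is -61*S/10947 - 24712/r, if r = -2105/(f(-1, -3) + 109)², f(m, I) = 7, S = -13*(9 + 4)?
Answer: 3640169284829/23043435 ≈ 1.5797e+5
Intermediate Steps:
S = -169 (S = -13*13 = -169)
r = -2105/13456 (r = -2105/(7 + 109)² = -2105/(116²) = -2105/13456 ≈ -0.15644)
-61*S/10947 - 24712/r = -61*(-169)/10947 - 24712/(-2105/13456) = 10309*(1/10947) - 24712*(-13456/2105) = 10309/10947 + 332524672/2105 = 3640169284829/23043435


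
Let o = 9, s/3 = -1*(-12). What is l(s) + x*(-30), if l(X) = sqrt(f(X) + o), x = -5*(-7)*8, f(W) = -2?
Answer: -8400 + sqrt(7) ≈ -8397.4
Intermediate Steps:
s = 36 (s = 3*(-1*(-12)) = 3*12 = 36)
x = 280 (x = 35*8 = 280)
l(X) = sqrt(7) (l(X) = sqrt(-2 + 9) = sqrt(7))
l(s) + x*(-30) = sqrt(7) + 280*(-30) = sqrt(7) - 8400 = -8400 + sqrt(7)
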